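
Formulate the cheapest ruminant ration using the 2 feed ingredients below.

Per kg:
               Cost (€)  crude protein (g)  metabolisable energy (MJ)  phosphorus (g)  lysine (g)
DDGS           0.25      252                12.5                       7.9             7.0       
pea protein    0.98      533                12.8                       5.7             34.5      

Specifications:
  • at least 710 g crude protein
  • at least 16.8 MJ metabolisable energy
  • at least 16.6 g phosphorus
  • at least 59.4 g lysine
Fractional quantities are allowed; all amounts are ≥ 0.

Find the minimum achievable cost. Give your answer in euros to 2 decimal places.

€1.74

This is a linear program. Let x1 = kg of DDGS, x2 = kg of pea protein.
min 0.25x1 + 0.98x2 s.t.:
  252x1 + 533x2 ≥ 710   (crude protein)
  12.5x1 + 12.8x2 ≥ 16.8   (metabolisable energy)
  7.9x1 + 5.7x2 ≥ 16.6   (phosphorus)
  7x1 + 34.5x2 ≥ 59.4   (lysine)
  x1, x2 ≥ 0.
Both inputs are positive at the optimum. There the phosphorus and lysine constraints are tight.
Solving gives x1 = 1.006, x2 = 1.518.
Total cost: 0.25·1.006 + 0.98·1.518 = 1.7391.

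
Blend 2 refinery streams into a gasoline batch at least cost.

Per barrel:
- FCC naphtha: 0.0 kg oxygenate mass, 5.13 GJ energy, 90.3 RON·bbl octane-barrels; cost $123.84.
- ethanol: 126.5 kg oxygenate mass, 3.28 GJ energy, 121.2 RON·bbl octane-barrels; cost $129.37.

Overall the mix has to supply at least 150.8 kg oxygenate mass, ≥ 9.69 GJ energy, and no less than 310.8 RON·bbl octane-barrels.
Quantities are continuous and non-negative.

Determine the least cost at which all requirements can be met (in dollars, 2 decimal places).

$344.82

Let x1 = barrels of FCC naphtha, x2 = barrels of ethanol.
min 123.84x1 + 129.37x2 with:
  126.5x2 ≥ 150.8   (oxygenate mass)
  5.13x1 + 3.28x2 ≥ 9.69   (energy)
  90.3x1 + 121.2x2 ≥ 310.8   (octane-barrels)
  x1, x2 ≥ 0.
Both inputs are positive at the optimum. The energy and octane-barrels requirements are met with equality.
Solving gives x1 = 0.4761, x2 = 2.2096.
Cost = 123.84·0.4761 + 129.37·2.2096 = 344.8162.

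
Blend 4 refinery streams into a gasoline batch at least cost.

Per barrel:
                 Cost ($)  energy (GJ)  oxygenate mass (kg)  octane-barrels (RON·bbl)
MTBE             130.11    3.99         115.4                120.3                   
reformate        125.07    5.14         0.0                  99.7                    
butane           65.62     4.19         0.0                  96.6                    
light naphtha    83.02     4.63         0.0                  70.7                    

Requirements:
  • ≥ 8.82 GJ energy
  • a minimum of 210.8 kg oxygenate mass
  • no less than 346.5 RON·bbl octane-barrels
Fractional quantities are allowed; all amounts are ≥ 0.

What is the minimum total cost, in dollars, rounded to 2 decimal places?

Treat it as an LP. Let x1 = barrels of MTBE, x2 = barrels of reformate, x3 = barrels of butane, x4 = barrels of light naphtha.
Minimize 130.11x1 + 125.07x2 + 65.62x3 + 83.02x4 with:
  3.99x1 + 5.14x2 + 4.19x3 + 4.63x4 ≥ 8.82   (energy)
  115.4x1 ≥ 210.8   (oxygenate mass)
  120.3x1 + 99.7x2 + 96.6x3 + 70.7x4 ≥ 346.5   (octane-barrels)
  x1, x2, x3, x4 ≥ 0.
The minimum-cost mix takes nothing from reformate, light naphtha — only MTBE, butane. There the oxygenate mass and octane-barrels constraints are tight.
Optimal quantities: MTBE = 1.8267 barrels, butane = 1.3121 barrels.
Cost = 130.11·1.8267 + 65.62·1.3121 = 323.7719.

$323.77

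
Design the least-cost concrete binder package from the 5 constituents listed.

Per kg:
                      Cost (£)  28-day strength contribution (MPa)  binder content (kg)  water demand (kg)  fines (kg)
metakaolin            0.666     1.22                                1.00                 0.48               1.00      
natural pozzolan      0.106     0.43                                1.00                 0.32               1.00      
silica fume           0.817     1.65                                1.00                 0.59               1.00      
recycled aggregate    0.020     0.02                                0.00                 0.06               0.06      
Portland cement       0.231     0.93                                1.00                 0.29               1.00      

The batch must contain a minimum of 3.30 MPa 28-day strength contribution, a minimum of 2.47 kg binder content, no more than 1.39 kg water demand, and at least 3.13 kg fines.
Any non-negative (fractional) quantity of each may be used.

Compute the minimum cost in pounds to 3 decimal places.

£0.818

This is a linear program. Let x1 = kg of metakaolin, x2 = kg of natural pozzolan, x3 = kg of silica fume, x4 = kg of recycled aggregate, x5 = kg of Portland cement.
Minimize 0.666x1 + 0.106x2 + 0.817x3 + 0.02x4 + 0.231x5 s.t.:
  1.22x1 + 0.43x2 + 1.65x3 + 0.02x4 + 0.93x5 ≥ 3.3   (28-day strength contribution)
  1x1 + 1x2 + 1x3 + 1x5 ≥ 2.47   (binder content)
  0.48x1 + 0.32x2 + 0.59x3 + 0.06x4 + 0.29x5 ≤ 1.39   (water demand)
  1x1 + 1x2 + 1x3 + 0.06x4 + 1x5 ≥ 3.13   (fines)
  x1, x2, x3, x4, x5 ≥ 0.
The optimal basis is {natural pozzolan, Portland cement}; metakaolin, silica fume, recycled aggregate drop out. There the 28-day strength contribution and water demand constraints are tight.
Optimal quantities: natural pozzolan = 1.942 kg, Portland cement = 2.651 kg.
Objective = 0.106·1.942 + 0.231·2.651 = 0.81823.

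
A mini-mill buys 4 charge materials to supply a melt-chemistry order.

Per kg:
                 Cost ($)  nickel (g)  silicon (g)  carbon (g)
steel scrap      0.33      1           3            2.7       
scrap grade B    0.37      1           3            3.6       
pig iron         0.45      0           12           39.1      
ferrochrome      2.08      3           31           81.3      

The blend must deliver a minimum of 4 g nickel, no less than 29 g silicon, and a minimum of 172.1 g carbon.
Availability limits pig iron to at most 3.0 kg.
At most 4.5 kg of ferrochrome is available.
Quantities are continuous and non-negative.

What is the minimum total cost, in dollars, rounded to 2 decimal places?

$3.33

Let x1 = kg of steel scrap, x2 = kg of scrap grade B, x3 = kg of pig iron, x4 = kg of ferrochrome.
Minimize 0.33x1 + 0.37x2 + 0.45x3 + 2.08x4 with:
  1x1 + 1x2 + 3x4 ≥ 4   (nickel)
  3x1 + 3x2 + 12x3 + 31x4 ≥ 29   (silicon)
  2.7x1 + 3.6x2 + 39.1x3 + 81.3x4 ≥ 172.1   (carbon)
  x3 ≤ 3
  x4 ≤ 4.5
  x1, x2, x3, x4 ≥ 0.
The cheapest feasible vertex uses only steel scrap, pig iron, ferrochrome; scrap grade B is not used. Binding constraints: nickel, carbon, the pig iron cap.
That vertex is x1 = 2.197, x3 = 3, x4 = 0.6011.
Cost = 0.33·2.197 + 0.45·3 + 2.08·0.6011 = 3.3253.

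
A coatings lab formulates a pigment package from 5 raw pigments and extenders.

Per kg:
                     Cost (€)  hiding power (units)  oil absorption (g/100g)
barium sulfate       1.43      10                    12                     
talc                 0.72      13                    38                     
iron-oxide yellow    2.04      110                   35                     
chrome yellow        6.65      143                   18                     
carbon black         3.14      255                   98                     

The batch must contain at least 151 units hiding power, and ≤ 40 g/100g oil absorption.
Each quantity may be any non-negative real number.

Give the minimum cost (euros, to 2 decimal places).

€3.97

Treat it as an LP. Let x1 = kg of barium sulfate, x2 = kg of talc, x3 = kg of iron-oxide yellow, x4 = kg of chrome yellow, x5 = kg of carbon black.
Minimize 1.43x1 + 0.72x2 + 2.04x3 + 6.65x4 + 3.14x5 with:
  10x1 + 13x2 + 110x3 + 143x4 + 255x5 ≥ 151   (hiding power)
  12x1 + 38x2 + 35x3 + 18x4 + 98x5 ≤ 40   (oil absorption)
  x1, x2, x3, x4, x5 ≥ 0.
The cheapest feasible vertex uses only iron-oxide yellow, chrome yellow; barium sulfate, talc, carbon black are not used. The hiding power and oil absorption requirements are met with equality.
Optimal quantities: iron-oxide yellow = 0.9924 kg, chrome yellow = 0.2926 kg.
Cost = 2.04·0.9924 + 6.65·0.2926 = 3.9703.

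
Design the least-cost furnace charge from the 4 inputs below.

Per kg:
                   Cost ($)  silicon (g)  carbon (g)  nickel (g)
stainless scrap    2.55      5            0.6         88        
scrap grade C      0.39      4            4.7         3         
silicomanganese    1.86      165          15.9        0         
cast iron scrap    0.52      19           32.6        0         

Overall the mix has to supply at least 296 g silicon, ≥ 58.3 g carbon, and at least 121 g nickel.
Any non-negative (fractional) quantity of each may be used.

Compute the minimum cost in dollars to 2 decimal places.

Set it up as a linear program. Let x1 = kg of stainless scrap, x2 = kg of scrap grade C, x3 = kg of silicomanganese, x4 = kg of cast iron scrap.
Minimize 2.55x1 + 0.39x2 + 1.86x3 + 0.52x4 s.t.:
  5x1 + 4x2 + 165x3 + 19x4 ≥ 296   (silicon)
  0.6x1 + 4.7x2 + 15.9x3 + 32.6x4 ≥ 58.3   (carbon)
  88x1 + 3x2 ≥ 121   (nickel)
  x1, x2, x3, x4 ≥ 0.
The cheapest feasible vertex uses only stainless scrap, silicomanganese, cast iron scrap; scrap grade C is not used. There the silicon, carbon, nickel constraints are tight.
Optimal quantities: stainless scrap = 1.375 kg, silicomanganese = 1.641 kg, cast iron scrap = 0.9625 kg.
Total cost: 2.55·1.375 + 1.86·1.641 + 0.52·0.9625 = 7.0590.

$7.06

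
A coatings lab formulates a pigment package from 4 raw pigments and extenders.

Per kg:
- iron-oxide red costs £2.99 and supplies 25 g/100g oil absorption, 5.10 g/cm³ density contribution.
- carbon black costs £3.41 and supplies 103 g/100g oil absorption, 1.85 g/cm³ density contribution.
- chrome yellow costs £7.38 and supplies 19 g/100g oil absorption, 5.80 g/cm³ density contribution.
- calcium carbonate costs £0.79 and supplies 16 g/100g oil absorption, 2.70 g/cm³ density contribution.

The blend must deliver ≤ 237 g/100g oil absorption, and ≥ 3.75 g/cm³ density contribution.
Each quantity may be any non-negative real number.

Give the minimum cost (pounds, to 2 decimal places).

£1.10

Let x1 = kg of iron-oxide red, x2 = kg of carbon black, x3 = kg of chrome yellow, x4 = kg of calcium carbonate.
min 2.99x1 + 3.41x2 + 7.38x3 + 0.79x4 with:
  25x1 + 103x2 + 19x3 + 16x4 ≤ 237   (oil absorption)
  5.1x1 + 1.85x2 + 5.8x3 + 2.7x4 ≥ 3.75   (density contribution)
  x1, x2, x3, x4 ≥ 0.
The optimal basis is {calcium carbonate}; iron-oxide red, carbon black, chrome yellow drop out. The density contribution requirement is met with equality.
So calcium carbonate = 1.389 kg.
Hence cost = 0.79·1.389 = £1.0973.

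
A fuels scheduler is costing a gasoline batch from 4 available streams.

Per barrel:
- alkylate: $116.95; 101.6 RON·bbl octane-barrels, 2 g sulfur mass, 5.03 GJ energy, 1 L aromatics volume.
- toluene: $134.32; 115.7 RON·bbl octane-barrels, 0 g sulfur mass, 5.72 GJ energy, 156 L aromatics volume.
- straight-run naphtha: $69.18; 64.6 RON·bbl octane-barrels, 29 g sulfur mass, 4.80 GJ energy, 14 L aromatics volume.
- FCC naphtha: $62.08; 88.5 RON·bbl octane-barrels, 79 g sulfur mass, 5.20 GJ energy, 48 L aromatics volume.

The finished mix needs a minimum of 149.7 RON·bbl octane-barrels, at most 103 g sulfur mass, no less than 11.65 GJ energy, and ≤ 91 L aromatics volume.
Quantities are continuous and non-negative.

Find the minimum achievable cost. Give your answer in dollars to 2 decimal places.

$159.09

Set it up as a linear program. Let x1 = barrels of alkylate, x2 = barrels of toluene, x3 = barrels of straight-run naphtha, x4 = barrels of FCC naphtha.
min 116.95x1 + 134.32x2 + 69.18x3 + 62.08x4 with:
  101.6x1 + 115.7x2 + 64.6x3 + 88.5x4 ≥ 149.7   (octane-barrels)
  2x1 + 29x3 + 79x4 ≤ 103   (sulfur mass)
  5.03x1 + 5.72x2 + 4.8x3 + 5.2x4 ≥ 11.65   (energy)
  1x1 + 156x2 + 14x3 + 48x4 ≤ 91   (aromatics volume)
  x1, x2, x3, x4 ≥ 0.
At the optimum only straight-run naphtha, FCC naphtha are positive (alkylate, toluene = 0). There the sulfur mass and energy constraints are tight.
That vertex is x3 = 1.68454, x4 = 0.68542.
Objective = 69.18·1.68454 + 62.08·0.68542 = 159.0874.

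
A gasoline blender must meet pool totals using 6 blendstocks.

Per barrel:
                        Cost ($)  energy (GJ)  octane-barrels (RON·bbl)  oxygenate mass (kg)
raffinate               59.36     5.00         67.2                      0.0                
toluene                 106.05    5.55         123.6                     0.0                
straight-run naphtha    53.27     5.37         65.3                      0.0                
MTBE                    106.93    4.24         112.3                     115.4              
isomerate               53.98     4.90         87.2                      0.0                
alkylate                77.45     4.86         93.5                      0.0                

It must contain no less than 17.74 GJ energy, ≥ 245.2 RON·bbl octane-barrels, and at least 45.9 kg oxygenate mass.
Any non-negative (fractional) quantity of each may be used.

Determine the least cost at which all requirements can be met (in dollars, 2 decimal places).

Treat it as an LP. Let x1 = barrels of raffinate, x2 = barrels of toluene, x3 = barrels of straight-run naphtha, x4 = barrels of MTBE, x5 = barrels of isomerate, x6 = barrels of alkylate.
Minimise 59.36x1 + 106.05x2 + 53.27x3 + 106.93x4 + 53.98x5 + 77.45x6 with:
  5x1 + 5.55x2 + 5.37x3 + 4.24x4 + 4.9x5 + 4.86x6 ≥ 17.74   (energy)
  67.2x1 + 123.6x2 + 65.3x3 + 112.3x4 + 87.2x5 + 93.5x6 ≥ 245.2   (octane-barrels)
  115.4x4 ≥ 45.9   (oxygenate mass)
  x1, x2, x3, x4, x5, x6 ≥ 0.
The cheapest feasible vertex uses only straight-run naphtha, MTBE, isomerate; raffinate, toluene, alkylate are not used. There the energy, octane-barrels, oxygenate mass constraints are tight.
Optimal quantities: straight-run naphtha = 2.814 barrels, MTBE = 0.3977 barrels, isomerate = 0.1926 barrels.
Hence cost = 53.27·2.814 + 106.93·0.3977 + 53.98·0.1926 = $202.8244.

$202.82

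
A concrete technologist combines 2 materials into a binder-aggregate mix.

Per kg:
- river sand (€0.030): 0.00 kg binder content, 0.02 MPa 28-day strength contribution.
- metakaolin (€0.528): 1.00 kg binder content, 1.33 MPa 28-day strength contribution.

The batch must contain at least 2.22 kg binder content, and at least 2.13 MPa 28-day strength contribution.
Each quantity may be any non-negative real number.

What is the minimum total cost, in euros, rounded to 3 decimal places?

Set it up as a linear program. Let x1 = kg of river sand, x2 = kg of metakaolin.
Minimise 0.03x1 + 0.528x2 subject to:
  1x2 ≥ 2.22   (binder content)
  0.02x1 + 1.33x2 ≥ 2.13   (28-day strength contribution)
  x1, x2 ≥ 0.
The cheapest feasible vertex uses only metakaolin; river sand is not used. There the binder content constraint is tight.
Optimal quantities: metakaolin = 2.22 kg.
Cost = 0.528·2.22 = 1.17216.

€1.172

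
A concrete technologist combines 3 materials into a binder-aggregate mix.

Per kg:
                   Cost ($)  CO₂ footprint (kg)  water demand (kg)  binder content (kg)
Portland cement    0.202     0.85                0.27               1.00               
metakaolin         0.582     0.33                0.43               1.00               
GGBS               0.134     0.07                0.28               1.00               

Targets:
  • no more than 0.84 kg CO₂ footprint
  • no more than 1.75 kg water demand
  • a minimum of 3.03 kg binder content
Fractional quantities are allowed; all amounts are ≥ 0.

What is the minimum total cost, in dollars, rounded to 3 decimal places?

Let x1 = kg of Portland cement, x2 = kg of metakaolin, x3 = kg of GGBS.
Minimize 0.202x1 + 0.582x2 + 0.134x3 with:
  0.85x1 + 0.33x2 + 0.07x3 ≤ 0.84   (CO₂ footprint)
  0.27x1 + 0.43x2 + 0.28x3 ≤ 1.75   (water demand)
  1x1 + 1x2 + 1x3 ≥ 3.03   (binder content)
  x1, x2, x3 ≥ 0.
The cheapest feasible vertex uses only GGBS; Portland cement, metakaolin are not used. Binding constraint: binder content.
That vertex is x3 = 3.03.
Hence cost = 0.134·3.03 = $0.40602.

$0.406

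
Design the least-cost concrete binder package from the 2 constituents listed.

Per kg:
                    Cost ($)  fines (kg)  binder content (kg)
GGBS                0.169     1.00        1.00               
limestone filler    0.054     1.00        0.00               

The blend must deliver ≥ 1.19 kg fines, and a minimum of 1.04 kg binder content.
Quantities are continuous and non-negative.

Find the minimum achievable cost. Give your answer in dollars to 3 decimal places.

Let x1 = kg of GGBS, x2 = kg of limestone filler.
Minimize 0.169x1 + 0.054x2 subject to:
  1x1 + 1x2 ≥ 1.19   (fines)
  1x1 ≥ 1.04   (binder content)
  x1, x2 ≥ 0.
Both inputs are positive at the optimum. There the fines and binder content constraints are tight.
Solving gives x1 = 1.04, x2 = 0.15.
Hence cost = 0.169·1.04 + 0.054·0.15 = $0.18386.

$0.184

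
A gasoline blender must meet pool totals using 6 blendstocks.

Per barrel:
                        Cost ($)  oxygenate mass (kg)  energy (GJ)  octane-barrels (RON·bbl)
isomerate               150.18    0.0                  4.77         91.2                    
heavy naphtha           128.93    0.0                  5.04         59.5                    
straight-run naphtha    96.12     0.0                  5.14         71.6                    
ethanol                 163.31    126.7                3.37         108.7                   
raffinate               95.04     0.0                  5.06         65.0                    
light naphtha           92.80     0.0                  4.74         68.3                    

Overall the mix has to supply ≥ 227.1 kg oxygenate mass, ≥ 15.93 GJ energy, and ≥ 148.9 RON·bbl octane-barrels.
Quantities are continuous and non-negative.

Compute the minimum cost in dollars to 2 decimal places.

Treat it as an LP. Let x1 = barrels of isomerate, x2 = barrels of heavy naphtha, x3 = barrels of straight-run naphtha, x4 = barrels of ethanol, x5 = barrels of raffinate, x6 = barrels of light naphtha.
min 150.18x1 + 128.93x2 + 96.12x3 + 163.31x4 + 95.04x5 + 92.8x6 s.t.:
  126.7x4 ≥ 227.1   (oxygenate mass)
  4.77x1 + 5.04x2 + 5.14x3 + 3.37x4 + 5.06x5 + 4.74x6 ≥ 15.93   (energy)
  91.2x1 + 59.5x2 + 71.6x3 + 108.7x4 + 65x5 + 68.3x6 ≥ 148.9   (octane-barrels)
  x1, x2, x3, x4, x5, x6 ≥ 0.
The optimal basis is {straight-run naphtha, ethanol}; isomerate, heavy naphtha, raffinate, light naphtha drop out. The oxygenate mass and energy requirements are met with equality.
That vertex is x3 = 1.92403, x4 = 1.79242.
Cost = 96.12·1.92403 + 163.31·1.79242 = 477.6579.

$477.66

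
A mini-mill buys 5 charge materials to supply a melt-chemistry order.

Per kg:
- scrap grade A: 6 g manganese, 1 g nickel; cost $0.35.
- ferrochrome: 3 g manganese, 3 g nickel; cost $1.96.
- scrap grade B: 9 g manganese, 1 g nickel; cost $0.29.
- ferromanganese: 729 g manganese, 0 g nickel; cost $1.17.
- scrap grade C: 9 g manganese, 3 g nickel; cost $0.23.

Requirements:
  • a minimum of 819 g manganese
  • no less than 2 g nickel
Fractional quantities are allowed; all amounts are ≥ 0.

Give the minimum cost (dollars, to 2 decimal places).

Let x1 = kg of scrap grade A, x2 = kg of ferrochrome, x3 = kg of scrap grade B, x4 = kg of ferromanganese, x5 = kg of scrap grade C.
Minimise 0.35x1 + 1.96x2 + 0.29x3 + 1.17x4 + 0.23x5 with:
  6x1 + 3x2 + 9x3 + 729x4 + 9x5 ≥ 819   (manganese)
  1x1 + 3x2 + 1x3 + 3x5 ≥ 2   (nickel)
  x1, x2, x3, x4, x5 ≥ 0.
At the optimum only ferromanganese, scrap grade C are positive (scrap grade A, ferrochrome, scrap grade B = 0). The manganese and nickel requirements are met with equality.
Optimal quantities: ferromanganese = 1.115 kg, scrap grade C = 0.6667 kg.
Cost = 1.17·1.115 + 0.23·0.6667 = 1.4579.

$1.46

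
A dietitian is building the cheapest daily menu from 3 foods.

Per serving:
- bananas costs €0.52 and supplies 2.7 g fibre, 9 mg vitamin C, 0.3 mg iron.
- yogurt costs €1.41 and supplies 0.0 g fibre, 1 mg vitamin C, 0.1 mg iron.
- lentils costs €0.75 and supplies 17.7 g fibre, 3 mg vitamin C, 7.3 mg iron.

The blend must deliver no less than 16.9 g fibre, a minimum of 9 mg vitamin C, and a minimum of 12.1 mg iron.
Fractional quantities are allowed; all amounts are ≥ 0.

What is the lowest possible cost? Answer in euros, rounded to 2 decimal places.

Set it up as a linear program. Let x1 = servings of bananas, x2 = servings of yogurt, x3 = servings of lentils.
Minimize 0.52x1 + 1.41x2 + 0.75x3 subject to:
  2.7x1 + 17.7x3 ≥ 16.9   (fibre)
  9x1 + 1x2 + 3x3 ≥ 9   (vitamin C)
  0.3x1 + 0.1x2 + 7.3x3 ≥ 12.1   (iron)
  x1, x2, x3 ≥ 0.
The minimum-cost mix takes nothing from yogurt — only bananas, lentils. There the vitamin C and iron constraints are tight.
That vertex is x1 = 0.4537, x3 = 1.639.
Total cost: 0.52·0.4537 + 0.75·1.639 = 1.4652.

€1.47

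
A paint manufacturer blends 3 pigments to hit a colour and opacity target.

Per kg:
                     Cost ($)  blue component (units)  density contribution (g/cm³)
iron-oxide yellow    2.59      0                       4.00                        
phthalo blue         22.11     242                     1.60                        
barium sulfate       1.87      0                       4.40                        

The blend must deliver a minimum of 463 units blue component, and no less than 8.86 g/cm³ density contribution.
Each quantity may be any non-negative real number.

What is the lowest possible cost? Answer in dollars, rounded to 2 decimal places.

$44.77

This is a linear program. Let x1 = kg of iron-oxide yellow, x2 = kg of phthalo blue, x3 = kg of barium sulfate.
Minimize 2.59x1 + 22.11x2 + 1.87x3 s.t.:
  242x2 ≥ 463   (blue component)
  4x1 + 1.6x2 + 4.4x3 ≥ 8.86   (density contribution)
  x1, x2, x3 ≥ 0.
At the optimum only phthalo blue, barium sulfate are positive (iron-oxide yellow = 0). There the blue component and density contribution constraints are tight.
Solving gives x2 = 1.9132, x3 = 1.3179.
Hence cost = 22.11·1.9132 + 1.87·1.3179 = $44.7653.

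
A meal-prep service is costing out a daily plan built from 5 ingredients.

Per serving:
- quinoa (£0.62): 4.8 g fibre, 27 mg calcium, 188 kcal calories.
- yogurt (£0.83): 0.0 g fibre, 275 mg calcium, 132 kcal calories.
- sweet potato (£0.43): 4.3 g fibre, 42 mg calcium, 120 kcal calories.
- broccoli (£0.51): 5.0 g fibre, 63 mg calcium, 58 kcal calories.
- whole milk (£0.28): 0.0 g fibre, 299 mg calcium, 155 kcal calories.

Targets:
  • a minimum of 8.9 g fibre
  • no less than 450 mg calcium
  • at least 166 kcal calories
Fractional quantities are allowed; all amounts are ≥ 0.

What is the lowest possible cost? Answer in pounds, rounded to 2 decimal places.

£1.22

Let x1 = servings of quinoa, x2 = servings of yogurt, x3 = servings of sweet potato, x4 = servings of broccoli, x5 = servings of whole milk.
min 0.62x1 + 0.83x2 + 0.43x3 + 0.51x4 + 0.28x5 s.t.:
  4.8x1 + 4.3x3 + 5x4 ≥ 8.9   (fibre)
  27x1 + 275x2 + 42x3 + 63x4 + 299x5 ≥ 450   (calcium)
  188x1 + 132x2 + 120x3 + 58x4 + 155x5 ≥ 166   (calories)
  x1, x2, x3, x4, x5 ≥ 0.
The optimal basis is {broccoli, whole milk}; quinoa, yogurt, sweet potato drop out. There the fibre and calcium constraints are tight.
That vertex is x4 = 1.78, x5 = 1.13.
Hence cost = 0.51·1.78 + 0.28·1.13 = £1.2242.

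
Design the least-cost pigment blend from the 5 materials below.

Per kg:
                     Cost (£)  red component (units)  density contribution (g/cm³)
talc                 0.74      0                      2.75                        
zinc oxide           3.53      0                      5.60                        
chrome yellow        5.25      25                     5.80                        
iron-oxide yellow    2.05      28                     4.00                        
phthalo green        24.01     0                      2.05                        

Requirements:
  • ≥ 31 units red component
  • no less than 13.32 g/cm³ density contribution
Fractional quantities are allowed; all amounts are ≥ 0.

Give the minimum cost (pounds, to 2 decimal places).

£4.66

Let x1 = kg of talc, x2 = kg of zinc oxide, x3 = kg of chrome yellow, x4 = kg of iron-oxide yellow, x5 = kg of phthalo green.
Minimise 0.74x1 + 3.53x2 + 5.25x3 + 2.05x4 + 24.01x5 subject to:
  25x3 + 28x4 ≥ 31   (red component)
  2.75x1 + 5.6x2 + 5.8x3 + 4x4 + 2.05x5 ≥ 13.32   (density contribution)
  x1, x2, x3, x4, x5 ≥ 0.
The minimum-cost mix takes nothing from zinc oxide, chrome yellow, phthalo green — only talc, iron-oxide yellow. Binding constraints: red component and density contribution.
Optimal quantities: talc = 3.233 kg, iron-oxide yellow = 1.107 kg.
Cost = 0.74·3.233 + 2.05·1.107 = 4.6618.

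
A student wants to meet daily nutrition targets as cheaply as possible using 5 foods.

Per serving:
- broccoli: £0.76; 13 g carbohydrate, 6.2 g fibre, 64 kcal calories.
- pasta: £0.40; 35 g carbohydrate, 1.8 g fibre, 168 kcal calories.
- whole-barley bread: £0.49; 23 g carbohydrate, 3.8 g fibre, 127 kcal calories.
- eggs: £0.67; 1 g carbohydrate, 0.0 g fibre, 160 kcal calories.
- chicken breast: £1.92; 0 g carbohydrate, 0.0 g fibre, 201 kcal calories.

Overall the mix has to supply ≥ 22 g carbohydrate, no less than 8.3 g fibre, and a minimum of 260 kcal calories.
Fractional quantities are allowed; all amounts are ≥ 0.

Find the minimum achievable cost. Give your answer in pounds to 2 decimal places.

£1.07

Set it up as a linear program. Let x1 = servings of broccoli, x2 = servings of pasta, x3 = servings of whole-barley bread, x4 = servings of eggs, x5 = servings of chicken breast.
min 0.76x1 + 0.4x2 + 0.49x3 + 0.67x4 + 1.92x5 with:
  13x1 + 35x2 + 23x3 + 1x4 ≥ 22   (carbohydrate)
  6.2x1 + 1.8x2 + 3.8x3 ≥ 8.3   (fibre)
  64x1 + 168x2 + 127x3 + 160x4 + 201x5 ≥ 260   (calories)
  x1, x2, x3, x4, x5 ≥ 0.
The optimal basis is {broccoli, whole-barley bread}; pasta, eggs, chicken breast drop out. There the fibre and calories constraints are tight.
Solving gives x1 = 0.1215, x3 = 1.986.
Total cost: 0.76·0.1215 + 0.49·1.986 = 1.0655.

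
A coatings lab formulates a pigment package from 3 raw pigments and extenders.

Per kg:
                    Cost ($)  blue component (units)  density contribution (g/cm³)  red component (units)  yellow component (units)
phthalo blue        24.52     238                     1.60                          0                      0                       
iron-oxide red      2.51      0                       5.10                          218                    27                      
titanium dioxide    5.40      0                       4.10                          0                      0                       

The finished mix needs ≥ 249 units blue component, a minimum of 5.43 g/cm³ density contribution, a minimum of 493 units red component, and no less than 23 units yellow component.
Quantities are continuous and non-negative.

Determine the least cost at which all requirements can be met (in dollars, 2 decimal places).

Set it up as a linear program. Let x1 = kg of phthalo blue, x2 = kg of iron-oxide red, x3 = kg of titanium dioxide.
Minimise 24.52x1 + 2.51x2 + 5.4x3 subject to:
  238x1 ≥ 249   (blue component)
  1.6x1 + 5.1x2 + 4.1x3 ≥ 5.43   (density contribution)
  218x2 ≥ 493   (red component)
  27x2 ≥ 23   (yellow component)
  x1, x2, x3 ≥ 0.
The cheapest feasible vertex uses only phthalo blue, iron-oxide red; titanium dioxide is not used. The blue component and red component requirements are met with equality.
Solving gives x1 = 1.0462, x2 = 2.2615.
Hence cost = 24.52·1.0462 + 2.51·2.2615 = $31.3292.

$31.33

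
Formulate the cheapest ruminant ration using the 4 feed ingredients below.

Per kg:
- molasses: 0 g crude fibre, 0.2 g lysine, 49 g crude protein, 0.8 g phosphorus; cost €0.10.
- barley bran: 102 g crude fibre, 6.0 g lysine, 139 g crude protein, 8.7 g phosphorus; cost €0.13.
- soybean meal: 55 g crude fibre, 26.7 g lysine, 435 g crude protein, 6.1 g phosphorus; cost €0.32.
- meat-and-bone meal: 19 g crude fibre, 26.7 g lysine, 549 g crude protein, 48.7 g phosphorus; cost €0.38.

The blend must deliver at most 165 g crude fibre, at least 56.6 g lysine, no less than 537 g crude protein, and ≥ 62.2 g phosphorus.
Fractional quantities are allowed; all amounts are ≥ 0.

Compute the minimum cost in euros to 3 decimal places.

€0.748

This is a linear program. Let x1 = kg of molasses, x2 = kg of barley bran, x3 = kg of soybean meal, x4 = kg of meat-and-bone meal.
min 0.1x1 + 0.13x2 + 0.32x3 + 0.38x4 with:
  102x2 + 55x3 + 19x4 ≤ 165   (crude fibre)
  0.2x1 + 6x2 + 26.7x3 + 26.7x4 ≥ 56.6   (lysine)
  49x1 + 139x2 + 435x3 + 549x4 ≥ 537   (crude protein)
  0.8x1 + 8.7x2 + 6.1x3 + 48.7x4 ≥ 62.2   (phosphorus)
  x1, x2, x3, x4 ≥ 0.
The optimal basis is {soybean meal, meat-and-bone meal}; molasses, barley bran drop out. Binding constraints: lysine and phosphorus.
That vertex is x3 = 0.9633, x4 = 1.157.
Total cost: 0.32·0.9633 + 0.38·1.157 = 0.74792.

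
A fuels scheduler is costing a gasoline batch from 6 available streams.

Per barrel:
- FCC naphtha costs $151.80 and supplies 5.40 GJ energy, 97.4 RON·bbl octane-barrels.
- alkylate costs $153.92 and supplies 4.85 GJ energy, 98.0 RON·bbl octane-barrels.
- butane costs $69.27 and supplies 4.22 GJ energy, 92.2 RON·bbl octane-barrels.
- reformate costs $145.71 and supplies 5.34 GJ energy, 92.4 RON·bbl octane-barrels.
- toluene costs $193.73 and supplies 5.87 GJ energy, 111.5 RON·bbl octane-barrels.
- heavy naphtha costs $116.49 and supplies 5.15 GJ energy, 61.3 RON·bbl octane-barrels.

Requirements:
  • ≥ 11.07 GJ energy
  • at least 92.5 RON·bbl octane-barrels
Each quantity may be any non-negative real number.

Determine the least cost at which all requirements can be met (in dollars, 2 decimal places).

Treat it as an LP. Let x1 = barrels of FCC naphtha, x2 = barrels of alkylate, x3 = barrels of butane, x4 = barrels of reformate, x5 = barrels of toluene, x6 = barrels of heavy naphtha.
Minimize 151.8x1 + 153.92x2 + 69.27x3 + 145.71x4 + 193.73x5 + 116.49x6 subject to:
  5.4x1 + 4.85x2 + 4.22x3 + 5.34x4 + 5.87x5 + 5.15x6 ≥ 11.07   (energy)
  97.4x1 + 98x2 + 92.2x3 + 92.4x4 + 111.5x5 + 61.3x6 ≥ 92.5   (octane-barrels)
  x1, x2, x3, x4, x5, x6 ≥ 0.
At the optimum only butane is positive (FCC naphtha, alkylate, reformate, toluene, heavy naphtha = 0). The energy requirement is met with equality.
That vertex is x3 = 2.6232.
Hence cost = 69.27·2.6232 = $181.7091.

$181.71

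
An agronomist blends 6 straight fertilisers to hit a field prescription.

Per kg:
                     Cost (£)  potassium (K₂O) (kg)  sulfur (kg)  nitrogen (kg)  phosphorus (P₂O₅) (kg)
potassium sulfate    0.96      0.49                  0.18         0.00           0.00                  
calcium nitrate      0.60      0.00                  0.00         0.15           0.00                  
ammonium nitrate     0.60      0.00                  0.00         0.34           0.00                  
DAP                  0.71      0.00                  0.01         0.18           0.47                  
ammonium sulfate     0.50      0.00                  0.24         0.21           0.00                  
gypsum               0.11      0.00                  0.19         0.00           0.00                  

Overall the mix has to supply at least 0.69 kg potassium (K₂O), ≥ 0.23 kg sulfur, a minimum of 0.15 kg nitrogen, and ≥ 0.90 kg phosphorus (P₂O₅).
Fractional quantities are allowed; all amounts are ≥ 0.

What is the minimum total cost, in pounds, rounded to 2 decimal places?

Set it up as a linear program. Let x1 = kg of potassium sulfate, x2 = kg of calcium nitrate, x3 = kg of ammonium nitrate, x4 = kg of DAP, x5 = kg of ammonium sulfate, x6 = kg of gypsum.
Minimize 0.96x1 + 0.6x2 + 0.6x3 + 0.71x4 + 0.5x5 + 0.11x6 s.t.:
  0.49x1 ≥ 0.69   (potassium (K₂O))
  0.18x1 + 0.01x4 + 0.24x5 + 0.19x6 ≥ 0.23   (sulfur)
  0.15x2 + 0.34x3 + 0.18x4 + 0.21x5 ≥ 0.15   (nitrogen)
  0.47x4 ≥ 0.9   (phosphorus (P₂O₅))
  x1, x2, x3, x4, x5, x6 ≥ 0.
At the optimum only potassium sulfate, DAP are positive (calcium nitrate, ammonium nitrate, ammonium sulfate, gypsum = 0). There the potassium (K₂O) and phosphorus (P₂O₅) constraints are tight.
Solving gives x1 = 1.408, x4 = 1.915.
Hence cost = 0.96·1.408 + 0.71·1.915 = £2.7113.

£2.71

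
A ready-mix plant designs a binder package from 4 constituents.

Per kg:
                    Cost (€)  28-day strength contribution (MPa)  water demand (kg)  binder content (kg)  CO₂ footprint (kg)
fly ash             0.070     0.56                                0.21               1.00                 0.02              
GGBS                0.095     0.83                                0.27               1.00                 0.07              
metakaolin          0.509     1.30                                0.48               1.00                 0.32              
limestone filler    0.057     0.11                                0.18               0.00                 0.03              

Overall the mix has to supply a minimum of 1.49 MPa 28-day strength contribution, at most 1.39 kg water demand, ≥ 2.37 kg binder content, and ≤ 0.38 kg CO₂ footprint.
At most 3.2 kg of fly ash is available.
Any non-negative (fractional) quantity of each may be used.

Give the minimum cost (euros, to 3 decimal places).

€0.181

Let x1 = kg of fly ash, x2 = kg of GGBS, x3 = kg of metakaolin, x4 = kg of limestone filler.
Minimise 0.07x1 + 0.095x2 + 0.509x3 + 0.057x4 subject to:
  0.56x1 + 0.83x2 + 1.3x3 + 0.11x4 ≥ 1.49   (28-day strength contribution)
  0.21x1 + 0.27x2 + 0.48x3 + 0.18x4 ≤ 1.39   (water demand)
  1x1 + 1x2 + 1x3 ≥ 2.37   (binder content)
  0.02x1 + 0.07x2 + 0.32x3 + 0.03x4 ≤ 0.38   (CO₂ footprint)
  x1 ≤ 3.2
  x1, x2, x3, x4 ≥ 0.
The minimum-cost mix takes nothing from metakaolin, limestone filler — only fly ash, GGBS. The 28-day strength contribution and binder content requirements are met with equality.
Optimal quantities: fly ash = 1.767 kg, GGBS = 0.603 kg.
Cost = 0.07·1.767 + 0.095·0.603 = 0.18098.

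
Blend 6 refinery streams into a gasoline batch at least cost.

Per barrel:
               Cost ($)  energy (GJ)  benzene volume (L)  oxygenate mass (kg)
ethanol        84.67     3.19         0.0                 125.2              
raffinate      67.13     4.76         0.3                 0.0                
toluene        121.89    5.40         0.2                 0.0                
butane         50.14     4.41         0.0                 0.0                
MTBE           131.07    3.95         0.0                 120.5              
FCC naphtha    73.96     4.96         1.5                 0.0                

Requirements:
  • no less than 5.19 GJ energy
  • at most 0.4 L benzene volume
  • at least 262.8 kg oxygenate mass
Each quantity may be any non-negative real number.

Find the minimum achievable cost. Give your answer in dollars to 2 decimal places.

Let x1 = barrels of ethanol, x2 = barrels of raffinate, x3 = barrels of toluene, x4 = barrels of butane, x5 = barrels of MTBE, x6 = barrels of FCC naphtha.
min 84.67x1 + 67.13x2 + 121.89x3 + 50.14x4 + 131.07x5 + 73.96x6 s.t.:
  3.19x1 + 4.76x2 + 5.4x3 + 4.41x4 + 3.95x5 + 4.96x6 ≥ 5.19   (energy)
  0.3x2 + 0.2x3 + 1.5x6 ≤ 0.4   (benzene volume)
  125.2x1 + 120.5x5 ≥ 262.8   (oxygenate mass)
  x1, x2, x3, x4, x5, x6 ≥ 0.
The optimal basis is {ethanol}; raffinate, toluene, butane, MTBE, FCC naphtha drop out. The oxygenate mass requirement is met with equality.
Optimal quantities: ethanol = 2.09904 barrels.
Hence cost = 84.67·2.09904 = $177.7257.

$177.73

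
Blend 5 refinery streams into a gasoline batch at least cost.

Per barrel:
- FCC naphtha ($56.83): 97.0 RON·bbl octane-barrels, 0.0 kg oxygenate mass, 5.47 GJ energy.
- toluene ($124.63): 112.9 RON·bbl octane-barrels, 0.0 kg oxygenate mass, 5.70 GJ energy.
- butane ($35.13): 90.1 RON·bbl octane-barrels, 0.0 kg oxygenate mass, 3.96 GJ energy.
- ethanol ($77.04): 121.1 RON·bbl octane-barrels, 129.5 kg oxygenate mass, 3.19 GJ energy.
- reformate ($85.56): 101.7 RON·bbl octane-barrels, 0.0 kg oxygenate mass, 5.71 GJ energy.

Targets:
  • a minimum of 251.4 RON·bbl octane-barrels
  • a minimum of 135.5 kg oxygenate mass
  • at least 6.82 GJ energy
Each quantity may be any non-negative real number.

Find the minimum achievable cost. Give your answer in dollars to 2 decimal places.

$129.23

Set it up as a linear program. Let x1 = barrels of FCC naphtha, x2 = barrels of toluene, x3 = barrels of butane, x4 = barrels of ethanol, x5 = barrels of reformate.
min 56.83x1 + 124.63x2 + 35.13x3 + 77.04x4 + 85.56x5 subject to:
  97x1 + 112.9x2 + 90.1x3 + 121.1x4 + 101.7x5 ≥ 251.4   (octane-barrels)
  129.5x4 ≥ 135.5   (oxygenate mass)
  5.47x1 + 5.7x2 + 3.96x3 + 3.19x4 + 5.71x5 ≥ 6.82   (energy)
  x1, x2, x3, x4, x5 ≥ 0.
The minimum-cost mix takes nothing from FCC naphtha, toluene, reformate — only butane, ethanol. Binding constraints: octane-barrels and oxygenate mass.
Optimal quantities: butane = 1.3839 barrels, ethanol = 1.04633 barrels.
Total cost: 35.13·1.3839 + 77.04·1.04633 = 129.2257.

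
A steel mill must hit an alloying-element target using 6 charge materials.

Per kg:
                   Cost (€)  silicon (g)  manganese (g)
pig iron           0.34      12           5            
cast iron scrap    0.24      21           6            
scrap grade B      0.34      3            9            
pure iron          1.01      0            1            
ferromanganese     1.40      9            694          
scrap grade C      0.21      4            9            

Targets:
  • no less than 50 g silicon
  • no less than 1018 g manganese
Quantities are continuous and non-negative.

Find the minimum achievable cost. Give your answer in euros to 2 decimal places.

Treat it as an LP. Let x1 = kg of pig iron, x2 = kg of cast iron scrap, x3 = kg of scrap grade B, x4 = kg of pure iron, x5 = kg of ferromanganese, x6 = kg of scrap grade C.
min 0.34x1 + 0.24x2 + 0.34x3 + 1.01x4 + 1.4x5 + 0.21x6 with:
  12x1 + 21x2 + 3x3 + 9x5 + 4x6 ≥ 50   (silicon)
  5x1 + 6x2 + 9x3 + 1x4 + 694x5 + 9x6 ≥ 1018   (manganese)
  x1, x2, x3, x4, x5, x6 ≥ 0.
At the optimum only cast iron scrap, ferromanganese are positive (pig iron, scrap grade B, pure iron, scrap grade C = 0). The silicon and manganese requirements are met with equality.
Solving gives x2 = 1.759, x5 = 1.452.
Total cost: 0.24·1.759 + 1.4·1.452 = 2.45496.

€2.45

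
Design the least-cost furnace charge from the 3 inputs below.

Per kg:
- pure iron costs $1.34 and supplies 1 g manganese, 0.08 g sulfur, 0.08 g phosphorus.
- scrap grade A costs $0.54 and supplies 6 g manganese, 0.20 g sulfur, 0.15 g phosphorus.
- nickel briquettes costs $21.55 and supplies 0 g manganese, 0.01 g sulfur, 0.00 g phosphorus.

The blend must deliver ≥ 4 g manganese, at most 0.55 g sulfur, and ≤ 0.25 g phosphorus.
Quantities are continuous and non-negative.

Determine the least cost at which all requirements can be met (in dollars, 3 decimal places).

This is a linear program. Let x1 = kg of pure iron, x2 = kg of scrap grade A, x3 = kg of nickel briquettes.
Minimize 1.34x1 + 0.54x2 + 21.55x3 subject to:
  1x1 + 6x2 ≥ 4   (manganese)
  0.08x1 + 0.2x2 + 0.01x3 ≤ 0.55   (sulfur)
  0.08x1 + 0.15x2 ≤ 0.25   (phosphorus)
  x1, x2, x3 ≥ 0.
At the optimum only scrap grade A is positive (pure iron, nickel briquettes = 0). Binding constraint: manganese.
Optimal quantities: scrap grade A = 0.6667 kg.
Cost = 0.54·0.6667 = 0.36002.

$0.360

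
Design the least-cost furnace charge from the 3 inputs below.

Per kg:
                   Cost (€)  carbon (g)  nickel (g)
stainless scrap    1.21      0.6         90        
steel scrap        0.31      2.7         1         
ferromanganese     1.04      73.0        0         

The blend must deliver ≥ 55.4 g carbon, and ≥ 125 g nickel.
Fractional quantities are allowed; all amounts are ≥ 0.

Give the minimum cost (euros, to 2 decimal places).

€2.46

Treat it as an LP. Let x1 = kg of stainless scrap, x2 = kg of steel scrap, x3 = kg of ferromanganese.
Minimize 1.21x1 + 0.31x2 + 1.04x3 s.t.:
  0.6x1 + 2.7x2 + 73x3 ≥ 55.4   (carbon)
  90x1 + 1x2 ≥ 125   (nickel)
  x1, x2, x3 ≥ 0.
The minimum-cost mix takes nothing from steel scrap — only stainless scrap, ferromanganese. Binding constraints: carbon and nickel.
Solving gives x1 = 1.389, x3 = 0.7475.
Hence cost = 1.21·1.389 + 1.04·0.7475 = €2.4581.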